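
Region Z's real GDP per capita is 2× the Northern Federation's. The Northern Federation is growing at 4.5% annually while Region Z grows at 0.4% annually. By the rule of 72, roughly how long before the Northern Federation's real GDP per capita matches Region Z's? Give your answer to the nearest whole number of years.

around 18 years

What matters is the difference: 4.1 pp.
Rule of 72 on the gap: the ratio halves every 72/4.1 ≈ 17.56 years.
A 2× gap closes after 1 halving: 1 × 17.56 ≈ 18 years.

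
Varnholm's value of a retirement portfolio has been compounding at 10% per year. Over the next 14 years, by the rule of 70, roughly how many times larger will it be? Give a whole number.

roughly 4 times

Doubling time ≈ 70/10 = 7.00 years.
14/7.00 ≈ 2 doublings, so about 2^2 = 4×.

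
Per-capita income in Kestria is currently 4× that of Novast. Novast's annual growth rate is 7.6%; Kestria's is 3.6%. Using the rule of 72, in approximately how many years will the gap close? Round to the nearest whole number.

Novast gains on Kestria at 7.6% − 3.6% = 4 points a year.
At that relative rate the gap halves every 72/4 ≈ 18.00 years.
A 4× gap closes after 2 halvings: 2 × 18.00 ≈ 36 years.

≈ 36 years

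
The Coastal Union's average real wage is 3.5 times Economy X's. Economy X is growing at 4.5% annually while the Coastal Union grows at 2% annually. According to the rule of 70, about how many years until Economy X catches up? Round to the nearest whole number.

The growth-rate gap is 4.5% − 2% = 2.5 percentage points.
So the ratio between them halves every 70/2.5 ≈ 28.00 years.
A 3.5 times gap takes log₂(3.5) ≈ 1.81 halvings to close: 1.81 × 28.00 ≈ 51 years.

approximately 51 years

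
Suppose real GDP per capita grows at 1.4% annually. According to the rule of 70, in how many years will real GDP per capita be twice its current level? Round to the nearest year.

At 1.4%, doubling takes about 70/1.4 = 50.00 years.

≈ 50 years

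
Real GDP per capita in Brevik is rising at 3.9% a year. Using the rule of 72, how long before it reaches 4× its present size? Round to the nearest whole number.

One doubling takes 72/3.9 = 18.46 years.
4× is 2 doublings, so 2 × 18.46 ≈ 37 years.

≈ 37 years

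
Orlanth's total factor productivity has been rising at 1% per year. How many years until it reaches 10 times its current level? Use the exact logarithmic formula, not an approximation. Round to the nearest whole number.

231 years

t = ln(10) / ln(1 + 0.01) = 2.3026 / 0.009950 ≈ 231.42.
≈ 231 years.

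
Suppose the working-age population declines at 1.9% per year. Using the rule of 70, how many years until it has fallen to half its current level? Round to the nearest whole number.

Halving time ≈ 70 / 1.9 = 36.84 → 37 years.

about 37 years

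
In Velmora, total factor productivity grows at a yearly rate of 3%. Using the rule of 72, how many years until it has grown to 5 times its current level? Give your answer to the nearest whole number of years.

≈ 56 years

At 3% it doubles every 72/3 ≈ 24.00 years.
5× is log₂ 5 ≈ 2.32 doublings, so ≈ 2.32 × 24.00 = 56 years.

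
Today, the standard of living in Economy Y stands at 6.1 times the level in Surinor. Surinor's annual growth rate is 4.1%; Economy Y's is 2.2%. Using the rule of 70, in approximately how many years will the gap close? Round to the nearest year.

What matters is the difference: 1.9 pp.
Rule of 70 on the gap: the ratio halves every 70/1.9 ≈ 36.84 years.
A 6.1 times gap takes log₂(6.1) ≈ 2.61 halvings to close: 2.61 × 36.84 ≈ 96 years.

approximately 96 years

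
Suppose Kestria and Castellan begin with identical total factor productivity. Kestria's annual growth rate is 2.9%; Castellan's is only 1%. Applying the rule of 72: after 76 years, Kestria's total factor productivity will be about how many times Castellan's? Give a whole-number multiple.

approximately 4 times

Kestria pulls ahead at 1.9 pp per year, so the ratio doubles every 72/1.9 ≈ 37.89 years.
In 76 years that's 2.01 doublings: 2^2.01 ≈ 4.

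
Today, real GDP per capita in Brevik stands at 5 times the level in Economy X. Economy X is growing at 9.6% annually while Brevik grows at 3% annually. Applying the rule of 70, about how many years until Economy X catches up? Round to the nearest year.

Economy X gains on Brevik at 9.6% − 3% = 6.6 points a year.
At that relative rate the gap halves every 70/6.6 ≈ 10.61 years.
A 5 times gap takes log₂(5) ≈ 2.32 halvings to close: 2.32 × 10.61 ≈ 25 years.

about 25 years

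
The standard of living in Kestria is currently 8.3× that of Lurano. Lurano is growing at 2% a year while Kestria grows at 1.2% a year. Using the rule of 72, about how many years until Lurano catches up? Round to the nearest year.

roughly 275 years

The growth-rate gap is 2% − 1.2% = 0.8 percentage points.
So the ratio between them halves every 72/0.8 ≈ 90.00 years.
An 8.3× gap takes log₂(8.3) ≈ 3.05 halvings to close: 3.05 × 90.00 ≈ 275 years.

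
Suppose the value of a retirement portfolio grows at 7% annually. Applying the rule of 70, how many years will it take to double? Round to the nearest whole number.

about 10 years

70/7 ≈ 10.00, so it doubles roughly every 10 years.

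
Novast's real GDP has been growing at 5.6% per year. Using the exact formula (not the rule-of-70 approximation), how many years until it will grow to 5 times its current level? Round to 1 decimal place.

t = ln(5) / ln(1 + 0.056) = 1.6094 / 0.054488 ≈ 29.54.

29.5 years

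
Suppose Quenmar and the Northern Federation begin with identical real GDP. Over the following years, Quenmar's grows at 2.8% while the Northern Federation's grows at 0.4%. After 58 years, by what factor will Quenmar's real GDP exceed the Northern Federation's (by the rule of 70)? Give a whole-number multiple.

≈ 4 times

Quenmar pulls ahead at 2.4 pp per year, so the ratio doubles every 70/2.4 ≈ 29.17 years.
In 58 years that's 1.99 doublings: 2^1.99 ≈ 4.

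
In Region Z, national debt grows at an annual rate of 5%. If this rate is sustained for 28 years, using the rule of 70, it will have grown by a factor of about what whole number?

about 4 times

Doubling time ≈ 70/5 = 14.00 years.
28/14.00 ≈ 2 doublings, so about 2^2 = 4×.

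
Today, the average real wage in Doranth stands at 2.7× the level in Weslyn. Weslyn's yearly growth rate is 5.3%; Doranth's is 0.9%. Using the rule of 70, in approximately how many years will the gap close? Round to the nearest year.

The growth-rate gap is 5.3% − 0.9% = 4.4 percentage points.
So the ratio between them halves every 70/4.4 ≈ 15.91 years.
A 2.7× gap takes log₂(2.7) ≈ 1.43 halvings to close: 1.43 × 15.91 ≈ 23 years.

roughly 23 years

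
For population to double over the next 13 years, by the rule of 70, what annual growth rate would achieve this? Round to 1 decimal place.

approximately 5.4%

70 / 13 ≈ 5.38, so about 5.4% a year.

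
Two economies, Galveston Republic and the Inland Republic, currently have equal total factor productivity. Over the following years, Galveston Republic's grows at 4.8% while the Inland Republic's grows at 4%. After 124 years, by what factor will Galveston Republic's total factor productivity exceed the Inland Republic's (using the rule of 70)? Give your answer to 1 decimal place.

Rate gap = 4.8% − 4% = 0.8 points.
The ratio doubles every 70/0.8 ≈ 87.50 years.
124/87.50 ≈ 1.42 doublings → ratio ≈ 2^1.42 ≈ 2.7.

approximately 2.7 times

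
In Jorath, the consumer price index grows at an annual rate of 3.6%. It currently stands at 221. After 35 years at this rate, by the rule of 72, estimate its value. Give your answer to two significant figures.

roughly 740

It doubles every 72/3.6 ≈ 20.00 years, so 35 years is 1.75 doublings.
2^1.75 ≈ 3.36; 221 × 3.36 ≈ 740.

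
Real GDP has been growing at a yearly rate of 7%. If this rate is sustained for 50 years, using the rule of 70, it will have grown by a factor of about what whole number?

Doubling time ≈ 70/7 = 10.00 years.
50/10.00 ≈ 5 doublings, so about 2^5 = 32×.

approximately 32 times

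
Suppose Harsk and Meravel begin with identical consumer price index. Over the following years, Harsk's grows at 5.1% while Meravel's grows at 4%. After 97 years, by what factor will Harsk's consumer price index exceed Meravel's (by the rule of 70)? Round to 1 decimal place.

roughly 2.9 times

Rate gap = 5.1% − 4% = 1.1 points.
The ratio doubles every 70/1.1 ≈ 63.64 years.
97/63.64 ≈ 1.52 doublings → ratio ≈ 2^1.52 ≈ 2.9.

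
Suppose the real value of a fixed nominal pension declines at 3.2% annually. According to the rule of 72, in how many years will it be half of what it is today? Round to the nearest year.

Halving time ≈ 72 / 3.2 = 22.50 → 23 years.

23 years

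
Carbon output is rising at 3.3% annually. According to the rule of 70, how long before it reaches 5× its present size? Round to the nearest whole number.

Doubling time ≈ 70/3.3 = 21.21 years.
5× is log₂ 5 ≈ 2.32 doublings, so ≈ 2.32 × 21.21 = 49 years.

about 49 years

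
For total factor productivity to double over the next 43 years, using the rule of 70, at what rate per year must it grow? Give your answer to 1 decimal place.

approximately 1.6%

70 / 43 ≈ 1.63, so about 1.6% per year.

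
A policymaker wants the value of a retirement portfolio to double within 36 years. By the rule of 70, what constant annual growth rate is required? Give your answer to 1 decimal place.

70 / 36 ≈ 1.94, so about 1.9% a year.

≈ 1.9%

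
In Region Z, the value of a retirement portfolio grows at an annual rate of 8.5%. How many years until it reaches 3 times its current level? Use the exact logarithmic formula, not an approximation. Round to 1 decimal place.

13.5 years

t = ln(3) / ln(1 + 0.085) = 1.0986 / 0.081580 ≈ 13.47.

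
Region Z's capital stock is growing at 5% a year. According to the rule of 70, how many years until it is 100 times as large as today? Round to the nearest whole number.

approximately 93 years

Doubling time ≈ 70/5 = 14.00 years.
100× is log₂ 100 ≈ 6.64 doublings, so ≈ 6.64 × 14.00 = 93 years.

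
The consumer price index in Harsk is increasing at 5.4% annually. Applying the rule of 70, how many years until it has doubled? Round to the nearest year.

roughly 13 years

Doubling time ≈ 70 / 5.4 = 12.96 years.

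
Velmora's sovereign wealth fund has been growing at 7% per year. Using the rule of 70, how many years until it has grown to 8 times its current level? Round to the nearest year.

One doubling takes 70/7 = 10.00 years.
Getting to 8× needs 3 doublings: 3 × 10.00 ≈ 30 years.

about 30 years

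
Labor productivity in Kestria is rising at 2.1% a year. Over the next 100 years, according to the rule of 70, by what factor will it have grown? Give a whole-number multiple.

Doubling time ≈ 70/2.1 = 33.33 years.
100/33.33 ≈ 3 doublings, so about 2^3 = 8×.

approximately 8 times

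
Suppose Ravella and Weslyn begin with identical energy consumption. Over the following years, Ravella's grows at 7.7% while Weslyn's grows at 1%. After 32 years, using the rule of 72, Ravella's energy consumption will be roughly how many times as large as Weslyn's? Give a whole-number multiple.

Rate gap = 7.7% − 1% = 6.7 points.
The ratio doubles every 72/6.7 ≈ 10.75 years.
32/10.75 ≈ 2.98 doublings → ratio ≈ 2^2.98 ≈ 8.

around 8 times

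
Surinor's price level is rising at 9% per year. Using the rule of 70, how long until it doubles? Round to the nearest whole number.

8 years

Doubling time ≈ 70 / 9 = 7.78 years.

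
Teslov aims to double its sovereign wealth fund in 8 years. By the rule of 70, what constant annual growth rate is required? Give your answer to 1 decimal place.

around 8.8%

70 / 8 ≈ 8.75, so about 8.8% a year.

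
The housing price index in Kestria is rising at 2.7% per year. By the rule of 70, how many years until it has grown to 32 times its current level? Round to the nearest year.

One doubling takes 70/2.7 = 25.93 years.
32× is 5 doublings, so 5 × 25.93 ≈ 130 years.

≈ 130 years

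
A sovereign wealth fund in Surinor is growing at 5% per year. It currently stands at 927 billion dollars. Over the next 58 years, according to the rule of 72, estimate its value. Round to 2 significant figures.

It doubles every 72/5 ≈ 14.40 years, so 58 years is 4.03 doublings.
2^4.03 ≈ 16.34; 927 × 16.34 ≈ 15000 billion dollars.

about 15000 billion dollars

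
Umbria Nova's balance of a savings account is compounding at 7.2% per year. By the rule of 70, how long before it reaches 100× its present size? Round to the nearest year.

≈ 65 years

One doubling takes 70/7.2 = 9.72 years.
Reaching 100× takes log₂(100) ≈ 6.64 doublings.
6.64 × 9.72 ≈ 65 years.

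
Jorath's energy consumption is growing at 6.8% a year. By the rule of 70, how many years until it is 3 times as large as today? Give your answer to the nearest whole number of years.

One doubling takes 70/6.8 = 10.29 years.
3× is log₂ 3 ≈ 1.58 doublings, so ≈ 1.58 × 10.29 = 16 years.

around 16 years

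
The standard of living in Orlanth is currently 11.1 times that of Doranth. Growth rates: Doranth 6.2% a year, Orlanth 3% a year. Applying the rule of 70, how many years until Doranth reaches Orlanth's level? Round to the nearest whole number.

Doranth gains on Orlanth at 6.2% − 3% = 3.2 points a year.
At that relative rate the gap halves every 70/3.2 ≈ 21.88 years.
An 11.1 times gap takes log₂(11.1) ≈ 3.47 halvings to close: 3.47 × 21.88 ≈ 76 years.

approximately 76 years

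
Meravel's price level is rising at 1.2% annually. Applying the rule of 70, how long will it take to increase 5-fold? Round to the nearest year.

approximately 135 years

Doubling time ≈ 70/1.2 = 58.33 years.
Reaching 5× takes log₂(5) ≈ 2.32 doublings.
2.32 × 58.33 ≈ 135 years.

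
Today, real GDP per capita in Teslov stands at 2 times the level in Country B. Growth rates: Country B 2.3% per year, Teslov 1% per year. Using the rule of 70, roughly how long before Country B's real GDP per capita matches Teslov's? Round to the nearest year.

What matters is the difference: 1.3 pp.
Rule of 70 on the gap: the ratio halves every 70/1.3 ≈ 53.85 years.
A 2 times gap closes after 1 halving: 1 × 53.85 ≈ 54 years.

roughly 54 years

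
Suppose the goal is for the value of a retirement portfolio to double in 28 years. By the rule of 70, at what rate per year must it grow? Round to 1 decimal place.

approximately 2.5% per year

70 / 28 ≈ 2.50, so about 2.5% per year.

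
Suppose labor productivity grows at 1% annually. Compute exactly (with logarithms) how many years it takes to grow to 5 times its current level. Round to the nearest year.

162 years

t = ln(5) / ln(1 + 0.01) = 1.6094 / 0.009950 ≈ 161.75.
≈ 162 years.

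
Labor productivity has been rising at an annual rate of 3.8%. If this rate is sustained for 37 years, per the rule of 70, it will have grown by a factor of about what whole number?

roughly 4 times

70/3.8 ≈ 18.42 years per doubling.
37 years fits 2 doublings: 2^2 = 4.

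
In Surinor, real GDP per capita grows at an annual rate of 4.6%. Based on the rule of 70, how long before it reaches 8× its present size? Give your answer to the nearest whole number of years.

Doubling time ≈ 70/4.6 = 15.22 years.
8 = 2^3, so 3 doublings → 46 years.

approximately 46 years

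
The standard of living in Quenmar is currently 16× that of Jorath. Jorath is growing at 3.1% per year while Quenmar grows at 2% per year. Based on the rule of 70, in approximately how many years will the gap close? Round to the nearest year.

roughly 255 years

Jorath gains on Quenmar at 3.1% − 2% = 1.1 points a year.
At that relative rate the gap halves every 70/1.1 ≈ 63.64 years.
A 16× gap closes after 4 halvings: 4 × 63.64 ≈ 255 years.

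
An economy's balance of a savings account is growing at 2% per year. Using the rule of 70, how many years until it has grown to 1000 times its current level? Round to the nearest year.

approximately 349 years

One doubling takes 70/2 = 35.00 years.
1000× is log₂ 1000 ≈ 9.97 doublings, so ≈ 9.97 × 35.00 = 349 years.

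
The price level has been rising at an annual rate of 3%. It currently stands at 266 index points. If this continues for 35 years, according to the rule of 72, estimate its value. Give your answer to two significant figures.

Doubling time ≈ 72/3 = 24.00 years.
35 years is 35/24.00 ≈ 1.46 doublings, a factor of 2^1.46 ≈ 2.75.
266 × 2.75 ≈ 730 index points.

roughly 730 index points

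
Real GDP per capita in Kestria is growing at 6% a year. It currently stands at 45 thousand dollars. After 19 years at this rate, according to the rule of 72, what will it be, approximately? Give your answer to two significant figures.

Doubling time ≈ 72/6 = 12.00 years.
19 years is 19/12.00 ≈ 1.58 doublings, a factor of 2^1.58 ≈ 2.99.
45 × 2.99 ≈ 130 thousand dollars.

≈ 130 thousand dollars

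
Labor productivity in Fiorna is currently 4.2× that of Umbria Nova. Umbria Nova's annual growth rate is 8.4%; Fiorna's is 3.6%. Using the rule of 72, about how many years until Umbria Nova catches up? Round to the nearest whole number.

around 31 years

What matters is the difference: 4.8 pp.
Rule of 72 on the gap: the ratio halves every 72/4.8 ≈ 15.00 years.
A 4.2× gap takes log₂(4.2) ≈ 2.07 halvings to close: 2.07 × 15.00 ≈ 31 years.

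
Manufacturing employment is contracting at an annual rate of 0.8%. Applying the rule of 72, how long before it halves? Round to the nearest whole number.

around 90 years

Halving time ≈ 72 / 0.8 = 90.00 → 90 years.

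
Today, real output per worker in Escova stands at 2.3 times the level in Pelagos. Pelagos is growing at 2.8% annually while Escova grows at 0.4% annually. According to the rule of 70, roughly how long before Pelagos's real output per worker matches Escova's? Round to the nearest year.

approximately 35 years

Pelagos gains on Escova at 2.8% − 0.4% = 2.4 points a year.
At that relative rate the gap halves every 70/2.4 ≈ 29.17 years.
A 2.3 times gap takes log₂(2.3) ≈ 1.20 halvings to close: 1.20 × 29.17 ≈ 35 years.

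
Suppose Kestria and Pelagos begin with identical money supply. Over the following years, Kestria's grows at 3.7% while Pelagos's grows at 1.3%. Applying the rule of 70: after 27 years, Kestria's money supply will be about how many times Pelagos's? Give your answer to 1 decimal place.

Rate gap = 3.7% − 1.3% = 2.4 points.
The ratio doubles every 70/2.4 ≈ 29.17 years.
27/29.17 ≈ 0.93 doublings → ratio ≈ 2^0.93 ≈ 1.9.

about 1.9 times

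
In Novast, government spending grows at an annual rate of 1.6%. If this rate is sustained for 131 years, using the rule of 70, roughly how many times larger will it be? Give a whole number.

Doubling time ≈ 70/1.6 = 43.75 years.
131/43.75 ≈ 3 doublings, so about 2^3 = 8×.

around 8 times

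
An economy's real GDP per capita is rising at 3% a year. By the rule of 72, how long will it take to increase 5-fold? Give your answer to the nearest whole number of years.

One doubling takes 72/3 = 24.00 years.
Reaching 5× takes log₂(5) ≈ 2.32 doublings.
2.32 × 24.00 ≈ 56 years.

≈ 56 years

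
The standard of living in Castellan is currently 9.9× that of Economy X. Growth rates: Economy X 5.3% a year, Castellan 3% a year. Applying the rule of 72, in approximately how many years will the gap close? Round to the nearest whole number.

Economy X gains on Castellan at 5.3% − 3% = 2.3 points a year.
At that relative rate the gap halves every 72/2.3 ≈ 31.30 years.
A 9.9× gap takes log₂(9.9) ≈ 3.31 halvings to close: 3.31 × 31.30 ≈ 104 years.

roughly 104 years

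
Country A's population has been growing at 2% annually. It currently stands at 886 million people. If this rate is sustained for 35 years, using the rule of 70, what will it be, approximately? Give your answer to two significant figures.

around 1800 million people

It doubles every 70/2 ≈ 35.00 years, so 35 years is 1.00 doublings.
2^1.00 ≈ 2.00; 886 × 2.00 ≈ 1800 million people.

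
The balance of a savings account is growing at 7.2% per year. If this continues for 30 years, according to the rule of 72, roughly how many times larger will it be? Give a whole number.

roughly 8 times

Doubling time ≈ 72/7.2 = 10.00 years.
30/10.00 ≈ 3 doublings, so about 2^3 = 8×.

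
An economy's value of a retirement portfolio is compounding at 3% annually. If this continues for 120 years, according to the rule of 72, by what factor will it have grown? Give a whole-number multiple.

roughly 32 times

Doubling time ≈ 72/3 = 24.00 years.
120/24.00 ≈ 5 doublings, so about 2^5 = 32×.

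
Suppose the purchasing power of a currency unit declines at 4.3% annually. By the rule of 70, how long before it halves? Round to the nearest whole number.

roughly 16 years

The rule works in reverse for decay: 70/4.3 ≈ 16.28 years to halve.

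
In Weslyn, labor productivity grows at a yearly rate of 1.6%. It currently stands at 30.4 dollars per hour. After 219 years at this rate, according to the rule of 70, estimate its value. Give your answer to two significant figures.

roughly 980 dollars per hour

It doubles every 70/1.6 ≈ 43.75 years, so 219 years is 5.01 doublings.
2^5.01 ≈ 32.22; 30.4 × 32.22 ≈ 980 dollars per hour.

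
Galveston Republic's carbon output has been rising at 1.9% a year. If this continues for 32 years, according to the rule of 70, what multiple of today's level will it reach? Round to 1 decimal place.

about 1.8 times

Doubling time ≈ 70/1.9 = 36.84 years.
32 years / 36.84 ≈ 0.87 doublings → factor 2^0.87 ≈ 1.8.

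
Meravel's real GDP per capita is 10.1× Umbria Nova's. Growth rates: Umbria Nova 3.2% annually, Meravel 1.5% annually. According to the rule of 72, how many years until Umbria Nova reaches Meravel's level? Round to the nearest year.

about 141 years

What matters is the difference: 1.7 pp.
Rule of 72 on the gap: the ratio halves every 72/1.7 ≈ 42.35 years.
A 10.1× gap takes log₂(10.1) ≈ 3.34 halvings to close: 3.34 × 42.35 ≈ 141 years.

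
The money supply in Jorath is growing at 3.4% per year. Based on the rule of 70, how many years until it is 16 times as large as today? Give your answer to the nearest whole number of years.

around 82 years

Doubling time ≈ 70/3.4 = 20.59 years.
16× is 4 doublings, so 4 × 20.59 ≈ 82 years.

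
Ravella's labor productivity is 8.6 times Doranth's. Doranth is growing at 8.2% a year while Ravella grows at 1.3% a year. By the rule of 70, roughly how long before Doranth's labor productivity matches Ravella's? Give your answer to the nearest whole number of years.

≈ 31 years

What matters is the difference: 6.9 pp.
Rule of 70 on the gap: the ratio halves every 70/6.9 ≈ 10.14 years.
An 8.6 times gap takes log₂(8.6) ≈ 3.10 halvings to close: 3.10 × 10.14 ≈ 31 years.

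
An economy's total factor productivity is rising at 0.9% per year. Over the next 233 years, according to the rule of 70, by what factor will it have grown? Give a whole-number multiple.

At 0.9% one doubling takes ≈ 77.78 years; 233 years is 3 of them, so ×8.

roughly 8 times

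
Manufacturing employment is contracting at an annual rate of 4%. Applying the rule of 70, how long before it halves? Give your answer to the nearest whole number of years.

≈ 18 years

Halving time ≈ 70 / 4 = 17.50 → 18 years.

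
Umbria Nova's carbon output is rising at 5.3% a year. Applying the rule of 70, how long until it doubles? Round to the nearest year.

At 5.3%, doubling takes about 70/5.3 = 13.21 years.

13 years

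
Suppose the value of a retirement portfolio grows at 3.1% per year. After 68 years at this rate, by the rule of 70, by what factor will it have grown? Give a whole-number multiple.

8 times

At 3.1% one doubling takes ≈ 22.58 years; 68 years is 3 of them, so ×8.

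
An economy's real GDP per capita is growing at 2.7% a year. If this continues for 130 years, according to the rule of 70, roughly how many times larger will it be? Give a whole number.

Doubling time ≈ 70/2.7 = 25.93 years.
130/25.93 ≈ 5 doublings, so about 2^5 = 32×.

32 times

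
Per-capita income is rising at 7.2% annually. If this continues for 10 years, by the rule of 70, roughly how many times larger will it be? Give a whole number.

70/7.2 ≈ 9.72 years per doubling.
10 years fits 1 doubling: 2^1 = 2.

approximately 2 times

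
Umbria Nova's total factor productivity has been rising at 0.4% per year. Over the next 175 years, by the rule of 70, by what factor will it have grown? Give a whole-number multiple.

At 0.4% one doubling takes ≈ 175.00 years; 175 years is 1 of them, so ×2.

roughly 2 times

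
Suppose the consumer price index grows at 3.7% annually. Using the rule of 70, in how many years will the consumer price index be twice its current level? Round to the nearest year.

At 3.7%, doubling takes about 70/3.7 = 18.92 years.

roughly 19 years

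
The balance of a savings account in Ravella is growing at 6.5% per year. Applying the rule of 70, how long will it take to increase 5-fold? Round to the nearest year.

≈ 25 years

At 6.5% it doubles every 70/6.5 ≈ 10.77 years.
5× is log₂ 5 ≈ 2.32 doublings, so ≈ 2.32 × 10.77 = 25 years.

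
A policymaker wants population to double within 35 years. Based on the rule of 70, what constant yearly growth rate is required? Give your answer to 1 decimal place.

≈ 2.0% per year

70 / 35 ≈ 2.00, so about 2.0% per year.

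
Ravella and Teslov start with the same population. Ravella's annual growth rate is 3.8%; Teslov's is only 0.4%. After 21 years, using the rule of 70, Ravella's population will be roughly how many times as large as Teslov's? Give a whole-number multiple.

Rate gap = 3.8% − 0.4% = 3.4 points.
The ratio doubles every 70/3.4 ≈ 20.59 years.
21/20.59 ≈ 1.02 doublings → ratio ≈ 2^1.02 ≈ 2.

about 2 times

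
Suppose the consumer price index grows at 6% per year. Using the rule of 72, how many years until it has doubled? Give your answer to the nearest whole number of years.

72/6 ≈ 12.00, so it doubles roughly every 12 years.

approximately 12 years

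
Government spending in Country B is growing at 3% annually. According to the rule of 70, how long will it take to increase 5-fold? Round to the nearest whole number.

One doubling takes 70/3 = 23.33 years.
5× is log₂ 5 ≈ 2.32 doublings, so ≈ 2.32 × 23.33 = 54 years.

54 years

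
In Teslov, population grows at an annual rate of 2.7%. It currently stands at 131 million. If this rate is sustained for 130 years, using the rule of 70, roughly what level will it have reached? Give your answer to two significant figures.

Doubling time ≈ 70/2.7 = 25.93 years.
130 years is 130/25.93 ≈ 5.01 doublings, a factor of 2^5.01 ≈ 32.22.
131 × 32.22 ≈ 4200 million.

around 4200 million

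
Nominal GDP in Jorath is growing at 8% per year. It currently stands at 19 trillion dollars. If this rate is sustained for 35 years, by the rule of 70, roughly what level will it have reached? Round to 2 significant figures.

Doubling time ≈ 70/8 = 8.75 years.
35 years is 35/8.75 ≈ 4.00 doublings, a factor of 2^4.00 ≈ 16.00.
19 × 16.00 ≈ 300 trillion dollars.

roughly 300 trillion dollars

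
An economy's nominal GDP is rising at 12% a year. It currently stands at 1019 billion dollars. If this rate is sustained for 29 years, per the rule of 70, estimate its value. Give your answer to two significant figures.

32000 billion dollars

It doubles every 70/12 ≈ 5.83 years, so 29 years is 4.97 doublings.
2^4.97 ≈ 31.34; 1019 × 31.34 ≈ 32000 billion dollars.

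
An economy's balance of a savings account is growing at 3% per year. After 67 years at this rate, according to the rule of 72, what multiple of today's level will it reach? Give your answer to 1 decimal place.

≈ 6.9 times

Doubles every ≈ 24.00 years (72/3).
67 years is 2.79 doublings; 2^2.79 ≈ 6.9×.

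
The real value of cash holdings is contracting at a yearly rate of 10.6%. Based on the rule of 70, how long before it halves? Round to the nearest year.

7 years

The rule works in reverse for decay: 70/10.6 ≈ 6.60 years to halve.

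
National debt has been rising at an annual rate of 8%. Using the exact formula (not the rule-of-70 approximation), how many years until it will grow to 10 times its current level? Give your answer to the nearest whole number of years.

30 years

t = ln(10) / ln(1 + 0.08) = 2.3026 / 0.076961 ≈ 29.92.
≈ 30 years.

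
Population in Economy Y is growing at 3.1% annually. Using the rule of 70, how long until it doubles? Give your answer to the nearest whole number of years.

At 3.1%, doubling takes about 70/3.1 = 22.58 years.

≈ 23 years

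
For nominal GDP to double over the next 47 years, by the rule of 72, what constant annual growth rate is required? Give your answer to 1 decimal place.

72 / 47 ≈ 1.53, so about 1.5% a year.

around 1.5%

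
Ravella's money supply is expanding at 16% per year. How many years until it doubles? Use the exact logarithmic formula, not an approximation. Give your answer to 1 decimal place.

t = ln(2) / ln(1 + 0.16) = 0.6931 / 0.148420 ≈ 4.67.

4.7 years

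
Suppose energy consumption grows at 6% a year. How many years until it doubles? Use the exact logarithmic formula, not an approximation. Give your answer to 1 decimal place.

t = ln(2) / ln(1 + 0.06) = 0.6931 / 0.058269 ≈ 11.89.

11.9 years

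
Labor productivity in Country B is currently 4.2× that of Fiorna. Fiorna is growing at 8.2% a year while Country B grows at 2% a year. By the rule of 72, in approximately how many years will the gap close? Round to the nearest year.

Fiorna gains on Country B at 8.2% − 2% = 6.2 points a year.
At that relative rate the gap halves every 72/6.2 ≈ 11.61 years.
A 4.2× gap takes log₂(4.2) ≈ 2.07 halvings to close: 2.07 × 11.61 ≈ 24 years.

about 24 years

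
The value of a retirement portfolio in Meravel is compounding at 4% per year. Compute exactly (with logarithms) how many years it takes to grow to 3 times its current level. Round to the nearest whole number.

28 years

t = ln(3) / ln(1 + 0.04) = 1.0986 / 0.039221 ≈ 28.01.
≈ 28 years.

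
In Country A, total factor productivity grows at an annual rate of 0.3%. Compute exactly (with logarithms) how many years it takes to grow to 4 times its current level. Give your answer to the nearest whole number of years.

t = ln(4) / ln(1 + 0.003) = 1.3863 / 0.002996 ≈ 462.72.
≈ 463 years.

463 years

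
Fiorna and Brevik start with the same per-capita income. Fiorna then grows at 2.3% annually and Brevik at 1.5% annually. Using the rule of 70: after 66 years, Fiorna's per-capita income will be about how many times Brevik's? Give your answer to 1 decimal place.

Rate gap = 2.3% − 1.5% = 0.8 points.
The ratio doubles every 70/0.8 ≈ 87.50 years.
66/87.50 ≈ 0.75 doublings → ratio ≈ 2^0.75 ≈ 1.7.

1.7 times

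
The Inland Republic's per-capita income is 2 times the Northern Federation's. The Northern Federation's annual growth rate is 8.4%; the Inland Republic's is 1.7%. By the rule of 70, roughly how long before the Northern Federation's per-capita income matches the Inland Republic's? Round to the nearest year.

roughly 10 years

What matters is the difference: 6.7 pp.
Rule of 70 on the gap: the ratio halves every 70/6.7 ≈ 10.45 years.
A 2 times gap closes after 1 halving: 1 × 10.45 ≈ 10 years.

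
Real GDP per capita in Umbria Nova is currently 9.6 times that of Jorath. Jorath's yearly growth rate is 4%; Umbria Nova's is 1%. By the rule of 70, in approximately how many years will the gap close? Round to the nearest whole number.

around 76 years

The growth-rate gap is 4% − 1% = 3 percentage points.
So the ratio between them halves every 70/3 ≈ 23.33 years.
A 9.6 times gap takes log₂(9.6) ≈ 3.26 halvings to close: 3.26 × 23.33 ≈ 76 years.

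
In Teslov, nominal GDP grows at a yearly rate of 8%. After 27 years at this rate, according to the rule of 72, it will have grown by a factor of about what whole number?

72/8 ≈ 9.00 years per doubling.
27 years fits 3 doublings: 2^3 = 8.

about 8 times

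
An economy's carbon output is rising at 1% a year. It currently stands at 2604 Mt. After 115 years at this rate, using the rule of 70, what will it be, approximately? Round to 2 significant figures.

It doubles every 70/1 ≈ 70.00 years, so 115 years is 1.64 doublings.
2^1.64 ≈ 3.12; 2604 × 3.12 ≈ 8100 Mt.

8100 Mt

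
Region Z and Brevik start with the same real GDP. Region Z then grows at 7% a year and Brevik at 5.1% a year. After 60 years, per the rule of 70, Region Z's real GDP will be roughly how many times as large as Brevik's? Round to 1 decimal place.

≈ 3.1 times

Region Z pulls ahead at 1.9 pp per year, so the ratio doubles every 70/1.9 ≈ 36.84 years.
In 60 years that's 1.63 doublings: 2^1.63 ≈ 3.1.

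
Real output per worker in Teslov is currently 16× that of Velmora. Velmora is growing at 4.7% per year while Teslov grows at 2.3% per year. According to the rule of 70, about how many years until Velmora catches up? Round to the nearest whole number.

roughly 117 years

Velmora gains on Teslov at 4.7% − 2.3% = 2.4 points a year.
At that relative rate the gap halves every 70/2.4 ≈ 29.17 years.
A 16× gap closes after 4 halvings: 4 × 29.17 ≈ 117 years.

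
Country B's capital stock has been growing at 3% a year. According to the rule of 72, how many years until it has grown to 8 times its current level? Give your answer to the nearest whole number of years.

Doubling time ≈ 72/3 = 24.00 years.
8 = 2^3, so 3 doublings → 72 years.

approximately 72 years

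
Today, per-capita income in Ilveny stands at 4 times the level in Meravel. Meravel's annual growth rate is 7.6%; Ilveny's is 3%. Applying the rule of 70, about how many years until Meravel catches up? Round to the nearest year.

The growth-rate gap is 7.6% − 3% = 4.6 percentage points.
So the ratio between them halves every 70/4.6 ≈ 15.22 years.
A 4 times gap closes after 2 halvings: 2 × 15.22 ≈ 30 years.

about 30 years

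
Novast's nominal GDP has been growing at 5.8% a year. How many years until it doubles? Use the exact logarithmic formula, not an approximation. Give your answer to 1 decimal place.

12.3 years

t = ln(2) / ln(1 + 0.058) = 0.6931 / 0.056380 ≈ 12.29.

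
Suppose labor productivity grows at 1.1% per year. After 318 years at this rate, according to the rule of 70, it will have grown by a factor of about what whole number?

roughly 32 times

70/1.1 ≈ 63.64 years per doubling.
318 years fits 5 doublings: 2^5 = 32.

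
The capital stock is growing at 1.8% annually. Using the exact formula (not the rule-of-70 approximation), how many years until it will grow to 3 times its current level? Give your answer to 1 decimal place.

61.6 years

t = ln(3) / ln(1 + 0.018) = 1.0986 / 0.017840 ≈ 61.58.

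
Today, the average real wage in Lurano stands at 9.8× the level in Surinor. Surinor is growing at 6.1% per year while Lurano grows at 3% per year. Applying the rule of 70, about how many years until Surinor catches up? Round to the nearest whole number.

approximately 74 years

The growth-rate gap is 6.1% − 3% = 3.1 percentage points.
So the ratio between them halves every 70/3.1 ≈ 22.58 years.
A 9.8× gap takes log₂(9.8) ≈ 3.29 halvings to close: 3.29 × 22.58 ≈ 74 years.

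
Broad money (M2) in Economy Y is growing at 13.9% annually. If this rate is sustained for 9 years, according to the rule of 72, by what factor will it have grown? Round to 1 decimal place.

Doubles every ≈ 5.18 years (72/13.9).
9 years is 1.74 doublings; 2^1.74 ≈ 3.3×.

around 3.3 times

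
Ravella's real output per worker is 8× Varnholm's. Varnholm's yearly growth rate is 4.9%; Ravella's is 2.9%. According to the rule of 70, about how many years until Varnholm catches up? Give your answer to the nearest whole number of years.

Varnholm gains on Ravella at 4.9% − 2.9% = 2 points a year.
At that relative rate the gap halves every 70/2 ≈ 35.00 years.
An 8× gap closes after 3 halvings: 3 × 35.00 ≈ 105 years.

around 105 years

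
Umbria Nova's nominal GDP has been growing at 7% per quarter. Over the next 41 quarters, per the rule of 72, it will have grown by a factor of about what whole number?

roughly 16 times

At 7% one doubling takes ≈ 10.29 quarters; 41 quarters is 4 of them, so ×16.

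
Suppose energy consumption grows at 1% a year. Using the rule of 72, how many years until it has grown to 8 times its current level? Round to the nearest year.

At 1% it doubles every 72/1 ≈ 72.00 years.
Getting to 8× needs 3 doublings: 3 × 72.00 ≈ 216 years.

about 216 years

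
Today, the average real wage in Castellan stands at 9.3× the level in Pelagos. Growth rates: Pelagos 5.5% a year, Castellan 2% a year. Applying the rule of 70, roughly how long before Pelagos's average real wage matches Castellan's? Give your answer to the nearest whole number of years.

around 64 years

The growth-rate gap is 5.5% − 2% = 3.5 percentage points.
So the ratio between them halves every 70/3.5 ≈ 20.00 years.
A 9.3× gap takes log₂(9.3) ≈ 3.22 halvings to close: 3.22 × 20.00 ≈ 64 years.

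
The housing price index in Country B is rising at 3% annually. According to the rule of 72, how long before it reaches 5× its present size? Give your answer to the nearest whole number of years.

At 3% it doubles every 72/3 ≈ 24.00 years.
Reaching 5× takes log₂(5) ≈ 2.32 doublings.
2.32 × 24.00 ≈ 56 years.

around 56 years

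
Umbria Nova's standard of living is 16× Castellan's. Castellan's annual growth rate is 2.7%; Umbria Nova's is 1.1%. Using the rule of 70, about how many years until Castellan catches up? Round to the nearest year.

around 175 years

What matters is the difference: 1.6 pp.
Rule of 70 on the gap: the ratio halves every 70/1.6 ≈ 43.75 years.
A 16× gap closes after 4 halvings: 4 × 43.75 ≈ 175 years.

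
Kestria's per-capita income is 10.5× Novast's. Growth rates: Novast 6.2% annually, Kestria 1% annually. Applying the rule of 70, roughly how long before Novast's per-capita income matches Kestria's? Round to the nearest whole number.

roughly 46 years

Novast gains on Kestria at 6.2% − 1% = 5.2 points a year.
At that relative rate the gap halves every 70/5.2 ≈ 13.46 years.
A 10.5× gap takes log₂(10.5) ≈ 3.39 halvings to close: 3.39 × 13.46 ≈ 46 years.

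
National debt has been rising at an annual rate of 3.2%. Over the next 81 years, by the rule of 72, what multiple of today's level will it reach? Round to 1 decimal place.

Doubling time ≈ 72/3.2 = 22.50 years.
81 years / 22.50 ≈ 3.60 doublings → factor 2^3.60 ≈ 12.1.

≈ 12.1 times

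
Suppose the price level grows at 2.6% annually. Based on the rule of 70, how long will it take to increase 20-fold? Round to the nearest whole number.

Doubling time ≈ 70/2.6 = 26.92 years.
Reaching 20× takes log₂(20) ≈ 4.32 doublings.
4.32 × 26.92 ≈ 116 years.

about 116 years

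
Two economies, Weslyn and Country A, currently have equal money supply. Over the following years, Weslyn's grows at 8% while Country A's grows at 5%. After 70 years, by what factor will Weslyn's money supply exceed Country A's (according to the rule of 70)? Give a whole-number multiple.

roughly 8 times

Rate gap = 8% − 5% = 3 points.
The ratio doubles every 70/3 ≈ 23.33 years.
70/23.33 ≈ 3.00 doublings → ratio ≈ 2^3.00 ≈ 8.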